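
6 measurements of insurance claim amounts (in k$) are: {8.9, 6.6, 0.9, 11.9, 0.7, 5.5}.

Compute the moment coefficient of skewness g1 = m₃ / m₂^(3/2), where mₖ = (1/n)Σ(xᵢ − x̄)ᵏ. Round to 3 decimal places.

0.055

x̄ = (8.9 + 6.6 + 0.9 + 11.9 + 0.7 + 5.5) / 6 = 5.7500
deviations (xᵢ − x̄): 3.1500, 0.8500, -4.8500, 6.1500, -5.0500, -0.2500
Σ(xᵢ − x̄)² = 97.5550 ⇒ m₂ = 97.5550/6 = 16.25917
Σ(xᵢ − x̄)³ = 21.5910 ⇒ m₃ = 21.5910/6 = 3.59850
m₂^(3/2) = 16.25917^(1.5) = 65.56128
g1 = m₃ / m₂^(3/2) = 3.59850 / 65.56128 ≈ 0.055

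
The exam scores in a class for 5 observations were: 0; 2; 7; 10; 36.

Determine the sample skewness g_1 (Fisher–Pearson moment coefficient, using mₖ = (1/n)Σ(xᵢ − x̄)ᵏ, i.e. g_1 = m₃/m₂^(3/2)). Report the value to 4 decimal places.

1.2311

x̄ = (0 + 2 + 7 + 10 + 36) / 5 = 11.0000
deviations (xᵢ − x̄): -11.0000, -9.0000, -4.0000, -1.0000, 25.0000
Σ(xᵢ − x̄)² = 844.0000 ⇒ m₂ = 844.0000/5 = 168.80000
Σ(xᵢ − x̄)³ = 13500.0000 ⇒ m₃ = 13500.0000/5 = 2700.00000
m₂^(3/2) = 168.80000^(1.5) = 2193.10115
g_1 = m₃ / m₂^(3/2) = 2700.00000 / 2193.10115 ≈ 1.2311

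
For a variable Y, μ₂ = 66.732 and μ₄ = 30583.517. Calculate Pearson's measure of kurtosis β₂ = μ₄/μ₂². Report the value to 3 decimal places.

μ₂² = 66.732² = 4453.15982
μ₄/μ₂² = 30583.517 / 4453.15982 = 6.86782
β₂ ≈ 6.868

6.868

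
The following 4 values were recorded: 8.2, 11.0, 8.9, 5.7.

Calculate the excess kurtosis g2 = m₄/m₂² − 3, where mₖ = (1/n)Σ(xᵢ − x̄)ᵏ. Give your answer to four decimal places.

x̄ = 8.4500
Σ(xᵢ − x̄)² = 14.3300 ⇒ m₂ = 3.58250
Σ(xᵢ − x̄)⁴ = 99.5188 ⇒ m₄ = 24.87971
m₂² = 12.83431
g2 = m₄/m₂² − 3 = 1.93853 − 3 ≈ -1.0615

-1.0615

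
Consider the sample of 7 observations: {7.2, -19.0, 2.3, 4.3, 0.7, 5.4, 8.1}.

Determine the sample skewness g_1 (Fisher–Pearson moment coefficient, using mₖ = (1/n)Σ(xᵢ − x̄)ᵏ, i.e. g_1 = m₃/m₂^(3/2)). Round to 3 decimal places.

-1.722

x̄ = (7.2 - 19.0 + 2.3 + 4.3 + 0.7 + 5.4 + 8.1) / 7 = 1.2857
deviations (xᵢ − x̄): 5.9143, -20.2857, 1.0143, 3.0143, -0.5857, 4.1143, 6.8143
Σ(xᵢ − x̄)² = 520.3086 ⇒ m₂ = 520.3086/7 = 74.32980
Σ(xᵢ − x̄)³ = -7726.6120 ⇒ m₃ = -7726.6120/7 = -1103.80172
m₂^(3/2) = 74.32980^(1.5) = 640.83233
g_1 = m₃ / m₂^(3/2) = -1103.80172 / 640.83233 ≈ -1.722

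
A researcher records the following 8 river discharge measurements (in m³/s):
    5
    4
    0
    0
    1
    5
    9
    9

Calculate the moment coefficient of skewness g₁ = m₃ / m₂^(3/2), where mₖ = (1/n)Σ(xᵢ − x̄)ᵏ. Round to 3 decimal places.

0.196

x̄ = (5 + 4 + 0 + 0 + 1 + 5 + 9 + 9) / 8 = 4.1250
deviations (xᵢ − x̄): 0.8750, -0.1250, -4.1250, -4.1250, -3.1250, 0.8750, 4.8750, 4.8750
Σ(xᵢ − x̄)² = 92.8750 ⇒ m₂ = 92.8750/8 = 11.60938
Σ(xᵢ − x̄)³ = 62.1563 ⇒ m₃ = 62.1563/8 = 7.76953
m₂^(3/2) = 11.60938^(1.5) = 39.55608
g₁ = m₃ / m₂^(3/2) = 7.76953 / 39.55608 ≈ 0.196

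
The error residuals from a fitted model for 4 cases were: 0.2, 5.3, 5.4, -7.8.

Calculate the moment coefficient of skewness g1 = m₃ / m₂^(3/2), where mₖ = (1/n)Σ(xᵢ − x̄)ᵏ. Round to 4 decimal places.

x̄ = (0.2 + 5.3 + 5.4 - 7.8) / 4 = 0.7750
deviations (xᵢ − x̄): -0.5750, 4.5250, 4.6250, -8.5750
Σ(xᵢ − x̄)² = 115.7275 ⇒ m₂ = 115.7275/4 = 28.93187
Σ(xᵢ − x̄)³ = -439.1314 ⇒ m₃ = -439.1314/4 = -109.78284
m₂^(3/2) = 28.93187^(1.5) = 155.61981
g1 = m₃ / m₂^(3/2) = -109.78284 / 155.61981 ≈ -0.7055

-0.7055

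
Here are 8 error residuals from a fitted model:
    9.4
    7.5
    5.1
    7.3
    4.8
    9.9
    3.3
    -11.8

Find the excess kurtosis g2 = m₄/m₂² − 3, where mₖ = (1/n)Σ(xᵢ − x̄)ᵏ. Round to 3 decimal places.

x̄ = 4.4375
Σ(xᵢ − x̄)² = 337.5588 ⇒ m₂ = 42.19484
Σ(xᵢ − x̄)⁴ = 71168.5088 ⇒ m₄ = 8896.06361
m₂² = 1780.40484
g2 = m₄/m₂² − 3 = 4.99665 − 3 ≈ 1.997

1.997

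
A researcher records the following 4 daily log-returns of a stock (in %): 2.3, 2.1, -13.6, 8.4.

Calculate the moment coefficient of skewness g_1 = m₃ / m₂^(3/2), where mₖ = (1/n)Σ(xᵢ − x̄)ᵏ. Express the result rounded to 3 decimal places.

x̄ = (2.3 + 2.1 - 13.6 + 8.4) / 4 = -0.2000
deviations (xᵢ − x̄): 2.5000, 2.3000, -13.4000, 8.6000
Σ(xᵢ − x̄)² = 265.0600 ⇒ m₂ = 265.0600/4 = 66.26500
Σ(xᵢ − x̄)³ = -1742.2560 ⇒ m₃ = -1742.2560/4 = -435.56400
m₂^(3/2) = 66.26500^(1.5) = 539.41908
g_1 = m₃ / m₂^(3/2) = -435.56400 / 539.41908 ≈ -0.807

-0.807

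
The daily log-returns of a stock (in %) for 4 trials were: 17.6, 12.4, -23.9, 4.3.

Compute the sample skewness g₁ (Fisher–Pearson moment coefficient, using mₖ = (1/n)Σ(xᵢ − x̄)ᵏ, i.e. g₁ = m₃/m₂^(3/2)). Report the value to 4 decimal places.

x̄ = (17.6 + 12.4 - 23.9 + 4.3) / 4 = 2.6000
deviations (xᵢ − x̄): 15.0000, 9.8000, -26.5000, 1.7000
Σ(xᵢ − x̄)² = 1026.1800 ⇒ m₂ = 1026.1800/4 = 256.54500
Σ(xᵢ − x̄)³ = -14288.5200 ⇒ m₃ = -14288.5200/4 = -3572.13000
m₂^(3/2) = 256.54500^(1.5) = 4109.08696
g₁ = m₃ / m₂^(3/2) = -3572.13000 / 4109.08696 ≈ -0.8693

-0.8693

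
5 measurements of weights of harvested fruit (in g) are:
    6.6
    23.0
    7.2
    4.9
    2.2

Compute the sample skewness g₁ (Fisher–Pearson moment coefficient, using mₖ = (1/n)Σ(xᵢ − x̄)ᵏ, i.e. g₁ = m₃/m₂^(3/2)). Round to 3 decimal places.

x̄ = (6.6 + 23.0 + 7.2 + 4.9 + 2.2) / 5 = 8.7800
deviations (xᵢ − x̄): -2.1800, 14.2200, -1.5800, -3.8800, -6.5800
Σ(xᵢ − x̄)² = 267.8080 ⇒ m₂ = 267.8080/5 = 53.56160
Σ(xᵢ − x̄)³ = 2517.7975 ⇒ m₃ = 2517.7975/5 = 503.55950
m₂^(3/2) = 53.56160^(1.5) = 391.99481
g₁ = m₃ / m₂^(3/2) = 503.55950 / 391.99481 ≈ 1.285

1.285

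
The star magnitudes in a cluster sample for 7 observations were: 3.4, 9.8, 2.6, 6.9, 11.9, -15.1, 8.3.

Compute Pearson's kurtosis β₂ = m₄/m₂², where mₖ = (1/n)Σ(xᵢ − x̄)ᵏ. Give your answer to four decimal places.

x̄ = 3.9714
Σ(xᵢ − x̄)² = 490.0743 ⇒ m₂ = 70.01061
Σ(xᵢ − x̄)⁴ = 137825.8268 ⇒ m₄ = 19689.40383
m₂² = 4901.48583
β₂ = m₄/m₂² = 19689.40383 / 4901.48583 ≈ 4.0170

4.0170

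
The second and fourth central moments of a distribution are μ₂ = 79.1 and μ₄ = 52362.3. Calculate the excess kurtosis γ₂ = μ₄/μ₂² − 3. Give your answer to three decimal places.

μ₂² = 79.1² = 6256.81000
μ₄/μ₂² = 52362.3 / 6256.81000 = 8.36885
γ₂ = 8.36885 − 3 ≈ 5.369

5.369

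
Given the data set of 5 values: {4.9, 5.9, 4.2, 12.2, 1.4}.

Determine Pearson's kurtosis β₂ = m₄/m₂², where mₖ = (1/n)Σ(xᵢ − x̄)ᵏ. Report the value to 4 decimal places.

2.6116

x̄ = 5.7200
Σ(xᵢ − x̄)² = 63.6680 ⇒ m₂ = 12.73360
Σ(xᵢ − x̄)⁴ = 2117.2700 ⇒ m₄ = 423.45400
m₂² = 162.14457
β₂ = m₄/m₂² = 423.45400 / 162.14457 ≈ 2.6116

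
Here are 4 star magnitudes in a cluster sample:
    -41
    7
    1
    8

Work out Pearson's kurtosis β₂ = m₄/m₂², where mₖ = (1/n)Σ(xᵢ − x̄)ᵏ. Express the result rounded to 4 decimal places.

x̄ = -6.2500
Σ(xᵢ − x̄)² = 1638.7500 ⇒ m₂ = 409.68750
Σ(xᵢ − x̄)⁴ = 1533026.5781 ⇒ m₄ = 383256.64453
m₂² = 167843.84766
β₂ = m₄/m₂² = 383256.64453 / 167843.84766 ≈ 2.2834

2.2834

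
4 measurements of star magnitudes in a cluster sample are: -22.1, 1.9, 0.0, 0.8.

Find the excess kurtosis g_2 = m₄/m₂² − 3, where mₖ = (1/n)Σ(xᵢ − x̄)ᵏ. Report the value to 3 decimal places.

x̄ = -4.8500
Σ(xᵢ − x̄)² = 398.5700 ⇒ m₂ = 99.64250
Σ(xᵢ − x̄)⁴ = 92191.7368 ⇒ m₄ = 23047.93421
m₂² = 9928.62781
g_2 = m₄/m₂² − 3 = 2.32136 − 3 ≈ -0.679

-0.679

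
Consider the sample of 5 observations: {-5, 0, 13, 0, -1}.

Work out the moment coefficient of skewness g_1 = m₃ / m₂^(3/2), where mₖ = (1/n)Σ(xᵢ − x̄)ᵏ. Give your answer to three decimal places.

1.135

x̄ = (-5 + 0 + 13 + 0 - 1) / 5 = 1.4000
deviations (xᵢ − x̄): -6.4000, -1.4000, 11.6000, -1.4000, -2.4000
Σ(xᵢ − x̄)² = 185.2000 ⇒ m₂ = 185.2000/5 = 37.04000
Σ(xᵢ − x̄)³ = 1279.4400 ⇒ m₃ = 1279.4400/5 = 255.88800
m₂^(3/2) = 37.04000^(1.5) = 225.42728
g_1 = m₃ / m₂^(3/2) = 255.88800 / 225.42728 ≈ 1.135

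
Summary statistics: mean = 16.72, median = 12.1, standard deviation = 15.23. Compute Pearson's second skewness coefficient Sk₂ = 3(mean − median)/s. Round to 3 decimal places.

Sk₂ = 3(16.72 − 12.1) / 15.23 = 3 × 4.6200 / 15.23
    = 13.8600 / 15.23 ≈ 0.910

0.910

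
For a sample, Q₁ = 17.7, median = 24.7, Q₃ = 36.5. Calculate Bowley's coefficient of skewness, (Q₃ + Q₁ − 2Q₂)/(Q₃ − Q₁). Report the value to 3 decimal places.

numerator: Q₃ + Q₁ − 2Q₂ = 36.5 + 17.7 − 2×24.7 = 4.8000
denominator: Q₃ − Q₁ = 36.5 − 17.7 = 18.8000
Bowley skewness = 4.8000 / 18.8000 ≈ 0.255

0.255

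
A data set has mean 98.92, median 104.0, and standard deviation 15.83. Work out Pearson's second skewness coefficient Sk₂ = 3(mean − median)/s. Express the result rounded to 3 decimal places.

Sk₂ = 3(98.92 − 104.0) / 15.83 = 3 × -5.0800 / 15.83
    = -15.2400 / 15.83 ≈ -0.963

-0.963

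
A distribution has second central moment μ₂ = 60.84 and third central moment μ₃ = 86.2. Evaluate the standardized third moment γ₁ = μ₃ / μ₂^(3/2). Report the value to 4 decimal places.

σ = √μ₂ = √60.84 = 7.80000
σ³ = μ₂^(3/2) = 474.55200
γ₁ = μ₃/σ³ = 86.2 / 474.55200 ≈ 0.1816

0.1816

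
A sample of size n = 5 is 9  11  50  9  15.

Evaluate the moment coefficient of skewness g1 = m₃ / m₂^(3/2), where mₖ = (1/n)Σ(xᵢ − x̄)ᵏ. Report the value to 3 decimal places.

1.430

x̄ = (9 + 11 + 50 + 9 + 15) / 5 = 18.8000
deviations (xᵢ − x̄): -9.8000, -7.8000, 31.2000, -9.8000, -3.8000
Σ(xᵢ − x̄)² = 1240.8000 ⇒ m₂ = 1240.8000/5 = 248.16000
Σ(xᵢ − x̄)³ = 27959.5200 ⇒ m₃ = 27959.5200/5 = 5591.90400
m₂^(3/2) = 248.16000^(1.5) = 3909.28804
g1 = m₃ / m₂^(3/2) = 5591.90400 / 3909.28804 ≈ 1.430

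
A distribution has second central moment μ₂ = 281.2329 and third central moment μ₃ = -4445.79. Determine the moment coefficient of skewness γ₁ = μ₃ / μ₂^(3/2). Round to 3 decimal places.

σ = √μ₂ = √281.2329 = 16.77000
σ³ = μ₂^(3/2) = 4716.27573
γ₁ = μ₃/σ³ = -4445.79 / 4716.27573 ≈ -0.943

-0.943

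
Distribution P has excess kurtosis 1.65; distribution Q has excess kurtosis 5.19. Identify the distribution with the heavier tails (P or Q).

Higher excess kurtosis ⇒ heavier tails relative to the normal distribution.
1.65 vs 5.19: the larger is 5.19, so Q has heavier tails.

Q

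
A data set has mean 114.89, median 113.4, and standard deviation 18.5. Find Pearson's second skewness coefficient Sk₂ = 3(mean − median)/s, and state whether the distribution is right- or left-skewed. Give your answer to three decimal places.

Sk₂ = 3(114.89 − 113.4) / 18.5 = 3 × 1.4900 / 18.5
    = 4.4700 / 18.5 ≈ 0.242
Sk₂ > 0 ⇒ mean > median ⇒ right-skewed (positive skew).

0.242, right-skewed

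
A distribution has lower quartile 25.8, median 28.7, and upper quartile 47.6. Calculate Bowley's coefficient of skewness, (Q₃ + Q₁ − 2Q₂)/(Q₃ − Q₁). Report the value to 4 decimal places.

numerator: Q₃ + Q₁ − 2Q₂ = 47.6 + 25.8 − 2×28.7 = 16.0000
denominator: Q₃ − Q₁ = 47.6 − 25.8 = 21.8000
Bowley skewness = 16.0000 / 21.8000 ≈ 0.7339

0.7339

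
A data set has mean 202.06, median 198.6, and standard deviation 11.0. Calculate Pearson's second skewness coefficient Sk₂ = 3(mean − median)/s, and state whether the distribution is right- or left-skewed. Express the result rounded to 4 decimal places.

0.9436, right-skewed

Sk₂ = 3(202.06 − 198.6) / 11.0 = 3 × 3.4600 / 11.0
    = 10.3800 / 11.0 ≈ 0.9436
Sk₂ > 0 ⇒ mean > median ⇒ right-skewed (positive skew).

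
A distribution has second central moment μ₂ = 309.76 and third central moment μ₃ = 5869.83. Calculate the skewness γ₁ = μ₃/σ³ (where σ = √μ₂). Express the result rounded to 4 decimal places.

1.0767

σ = √μ₂ = √309.76 = 17.60000
σ³ = μ₂^(3/2) = 5451.77600
γ₁ = μ₃/σ³ = 5869.83 / 5451.77600 ≈ 1.0767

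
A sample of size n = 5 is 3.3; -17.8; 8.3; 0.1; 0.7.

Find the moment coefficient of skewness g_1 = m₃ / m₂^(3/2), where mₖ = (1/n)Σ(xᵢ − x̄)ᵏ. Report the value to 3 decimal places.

x̄ = (3.3 - 17.8 + 8.3 + 0.1 + 0.7) / 5 = -1.0800
deviations (xᵢ − x̄): 4.3800, -16.7200, 9.3800, 1.1800, 1.7800
Σ(xᵢ − x̄)² = 391.2880 ⇒ m₂ = 391.2880/5 = 78.25760
Σ(xᵢ − x̄)³ = -3757.6123 ⇒ m₃ = -3757.6123/5 = -751.52246
m₂^(3/2) = 78.25760^(1.5) = 692.29276
g_1 = m₃ / m₂^(3/2) = -751.52246 / 692.29276 ≈ -1.086

-1.086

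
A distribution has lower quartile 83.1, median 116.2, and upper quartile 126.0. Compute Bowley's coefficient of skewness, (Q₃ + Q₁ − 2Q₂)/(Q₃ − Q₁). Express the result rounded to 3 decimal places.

numerator: Q₃ + Q₁ − 2Q₂ = 126.0 + 83.1 − 2×116.2 = -23.3000
denominator: Q₃ − Q₁ = 126.0 − 83.1 = 42.9000
Bowley skewness = -23.3000 / 42.9000 ≈ -0.543

-0.543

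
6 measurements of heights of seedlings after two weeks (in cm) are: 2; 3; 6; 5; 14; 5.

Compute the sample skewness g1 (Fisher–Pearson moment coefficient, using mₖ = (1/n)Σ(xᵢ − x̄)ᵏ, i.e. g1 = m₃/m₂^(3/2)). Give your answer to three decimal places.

1.314

x̄ = (2 + 3 + 6 + 5 + 14 + 5) / 6 = 5.8333
deviations (xᵢ − x̄): -3.8333, -2.8333, 0.1667, -0.8333, 8.1667, -0.8333
Σ(xᵢ − x̄)² = 90.8333 ⇒ m₂ = 90.8333/6 = 15.13889
Σ(xᵢ − x̄)³ = 464.4444 ⇒ m₃ = 464.4444/6 = 77.40741
m₂^(3/2) = 15.13889^(1.5) = 58.90349
g1 = m₃ / m₂^(3/2) = 77.40741 / 58.90349 ≈ 1.314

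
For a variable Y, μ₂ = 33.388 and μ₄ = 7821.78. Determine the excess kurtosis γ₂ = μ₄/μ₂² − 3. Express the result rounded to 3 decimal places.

μ₂² = 33.388² = 1114.75854
μ₄/μ₂² = 7821.78 / 1114.75854 = 7.01657
γ₂ = 7.01657 − 3 ≈ 4.017

4.017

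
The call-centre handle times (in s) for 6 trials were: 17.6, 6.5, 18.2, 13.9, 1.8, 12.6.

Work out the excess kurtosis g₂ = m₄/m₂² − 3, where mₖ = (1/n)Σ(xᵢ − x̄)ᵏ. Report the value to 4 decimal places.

x̄ = 11.7667
Σ(xᵢ − x̄)² = 207.7333 ⇒ m₂ = 34.62222
Σ(xᵢ − x̄)⁴ = 13528.7488 ⇒ m₄ = 2254.79147
m₂² = 1198.69827
g₂ = m₄/m₂² − 3 = 1.88103 − 3 ≈ -1.1190

-1.1190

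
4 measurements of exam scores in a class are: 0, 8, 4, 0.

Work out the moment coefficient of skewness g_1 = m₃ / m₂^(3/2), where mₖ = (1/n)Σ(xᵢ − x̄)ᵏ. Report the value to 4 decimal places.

0.4934

x̄ = (0 + 8 + 4 + 0) / 4 = 3.0000
deviations (xᵢ − x̄): -3.0000, 5.0000, 1.0000, -3.0000
Σ(xᵢ − x̄)² = 44.0000 ⇒ m₂ = 44.0000/4 = 11.00000
Σ(xᵢ − x̄)³ = 72.0000 ⇒ m₃ = 72.0000/4 = 18.00000
m₂^(3/2) = 11.00000^(1.5) = 36.48287
g_1 = m₃ / m₂^(3/2) = 18.00000 / 36.48287 ≈ 0.4934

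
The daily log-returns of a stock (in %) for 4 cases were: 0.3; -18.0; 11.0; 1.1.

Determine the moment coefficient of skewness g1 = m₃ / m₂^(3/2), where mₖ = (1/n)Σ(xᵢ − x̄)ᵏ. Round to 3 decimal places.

-0.577

x̄ = (0.3 - 18.0 + 11.0 + 1.1) / 4 = -1.4000
deviations (xᵢ − x̄): 1.7000, -16.6000, 12.4000, 2.5000
Σ(xᵢ − x̄)² = 438.4600 ⇒ m₂ = 438.4600/4 = 109.61500
Σ(xᵢ − x̄)³ = -2647.1340 ⇒ m₃ = -2647.1340/4 = -661.78350
m₂^(3/2) = 109.61500^(1.5) = 1147.63816
g1 = m₃ / m₂^(3/2) = -661.78350 / 1147.63816 ≈ -0.577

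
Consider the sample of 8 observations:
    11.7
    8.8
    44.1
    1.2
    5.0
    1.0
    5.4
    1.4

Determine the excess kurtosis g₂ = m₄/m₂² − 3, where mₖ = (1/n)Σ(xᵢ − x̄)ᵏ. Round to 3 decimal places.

x̄ = 9.8250
Σ(xᵢ − x̄)² = 1445.4550 ⇒ m₂ = 180.68188
Σ(xᵢ − x̄)⁴ = 1397674.2269 ⇒ m₄ = 174709.27836
m₂² = 32645.93995
g₂ = m₄/m₂² − 3 = 5.35164 − 3 ≈ 2.352

2.352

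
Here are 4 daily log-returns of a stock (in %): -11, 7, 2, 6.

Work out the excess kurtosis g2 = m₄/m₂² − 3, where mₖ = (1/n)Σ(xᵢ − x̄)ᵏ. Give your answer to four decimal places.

x̄ = 1.0000
Σ(xᵢ − x̄)² = 206.0000 ⇒ m₂ = 51.50000
Σ(xᵢ − x̄)⁴ = 22658.0000 ⇒ m₄ = 5664.50000
m₂² = 2652.25000
g2 = m₄/m₂² − 3 = 2.13573 − 3 ≈ -0.8643

-0.8643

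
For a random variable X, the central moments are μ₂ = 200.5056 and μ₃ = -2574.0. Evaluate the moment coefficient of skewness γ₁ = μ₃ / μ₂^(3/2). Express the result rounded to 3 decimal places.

-0.907

σ = √μ₂ = √200.5056 = 14.16000
σ³ = μ₂^(3/2) = 2839.15930
γ₁ = μ₃/σ³ = -2574.0 / 2839.15930 ≈ -0.907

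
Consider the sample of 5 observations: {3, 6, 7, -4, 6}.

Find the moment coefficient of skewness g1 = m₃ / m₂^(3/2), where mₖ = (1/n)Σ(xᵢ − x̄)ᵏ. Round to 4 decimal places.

-1.1376

x̄ = (3 + 6 + 7 - 4 + 6) / 5 = 3.6000
deviations (xᵢ − x̄): -0.6000, 2.4000, 3.4000, -7.6000, 2.4000
Σ(xᵢ − x̄)² = 81.2000 ⇒ m₂ = 81.2000/5 = 16.24000
Σ(xᵢ − x̄)³ = -372.2400 ⇒ m₃ = -372.2400/5 = -74.44800
m₂^(3/2) = 16.24000^(1.5) = 65.44539
g1 = m₃ / m₂^(3/2) = -74.44800 / 65.44539 ≈ -1.1376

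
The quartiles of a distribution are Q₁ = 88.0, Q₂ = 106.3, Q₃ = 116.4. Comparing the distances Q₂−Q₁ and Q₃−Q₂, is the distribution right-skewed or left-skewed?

Q₂ − Q₁ = 18.3;  Q₃ − Q₂ = 10.1
Q₂ − Q₁ > Q₃ − Q₂ ⇒ the lower half is more spread out ⇒ left-skewed.

left-skewed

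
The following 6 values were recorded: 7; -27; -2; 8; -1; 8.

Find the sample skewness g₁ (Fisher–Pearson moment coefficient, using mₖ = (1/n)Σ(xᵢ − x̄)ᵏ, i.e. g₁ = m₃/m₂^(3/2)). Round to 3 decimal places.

x̄ = (7 - 27 - 2 + 8 - 1 + 8) / 6 = -1.1667
deviations (xᵢ − x̄): 8.1667, -25.8333, -0.8333, 9.1667, 0.1667, 9.1667
Σ(xᵢ − x̄)² = 902.8333 ⇒ m₂ = 902.8333/6 = 150.47222
Σ(xᵢ − x̄)³ = -15155.5556 ⇒ m₃ = -15155.5556/6 = -2525.92593
m₂^(3/2) = 150.47222^(1.5) = 1845.79941
g₁ = m₃ / m₂^(3/2) = -2525.92593 / 1845.79941 ≈ -1.368

-1.368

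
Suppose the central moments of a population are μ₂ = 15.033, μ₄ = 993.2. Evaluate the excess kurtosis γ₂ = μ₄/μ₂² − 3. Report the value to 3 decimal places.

1.395

μ₂² = 15.033² = 225.99109
μ₄/μ₂² = 993.2 / 225.99109 = 4.39486
γ₂ = 4.39486 − 3 ≈ 1.395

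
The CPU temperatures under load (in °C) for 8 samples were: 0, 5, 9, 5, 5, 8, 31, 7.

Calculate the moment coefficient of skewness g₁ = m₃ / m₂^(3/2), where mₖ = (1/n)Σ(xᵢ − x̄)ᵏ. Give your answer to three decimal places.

1.877

x̄ = (0 + 5 + 9 + 5 + 5 + 8 + 31 + 7) / 8 = 8.7500
deviations (xᵢ − x̄): -8.7500, -3.7500, 0.2500, -3.7500, -3.7500, -0.7500, 22.2500, -1.7500
Σ(xᵢ − x̄)² = 617.5000 ⇒ m₂ = 617.5000/8 = 77.18750
Σ(xᵢ − x̄)³ = 10181.2500 ⇒ m₃ = 10181.2500/8 = 1272.65625
m₂^(3/2) = 77.18750^(1.5) = 678.14172
g₁ = m₃ / m₂^(3/2) = 1272.65625 / 678.14172 ≈ 1.877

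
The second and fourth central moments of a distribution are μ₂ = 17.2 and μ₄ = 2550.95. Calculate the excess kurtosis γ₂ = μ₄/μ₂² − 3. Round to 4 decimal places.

5.6227

μ₂² = 17.2² = 295.84000
μ₄/μ₂² = 2550.95 / 295.84000 = 8.62274
γ₂ = 8.62274 − 3 ≈ 5.6227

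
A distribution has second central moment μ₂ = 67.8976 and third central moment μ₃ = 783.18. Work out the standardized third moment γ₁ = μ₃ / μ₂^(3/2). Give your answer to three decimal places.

σ = √μ₂ = √67.8976 = 8.24000
σ³ = μ₂^(3/2) = 559.47622
γ₁ = μ₃/σ³ = 783.18 / 559.47622 ≈ 1.400

1.400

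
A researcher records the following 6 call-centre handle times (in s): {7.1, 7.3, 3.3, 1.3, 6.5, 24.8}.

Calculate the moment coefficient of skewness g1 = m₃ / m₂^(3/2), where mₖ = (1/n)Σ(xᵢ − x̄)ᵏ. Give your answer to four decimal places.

1.4575

x̄ = (7.1 + 7.3 + 3.3 + 1.3 + 6.5 + 24.8) / 6 = 8.3833
deviations (xᵢ − x̄): -1.2833, -1.0833, -5.0833, -7.0833, -1.8833, 16.4167
Σ(xᵢ − x̄)² = 351.8883 ⇒ m₂ = 351.8883/6 = 58.64806
Σ(xᵢ − x̄)³ = 3927.5894 ⇒ m₃ = 3927.5894/6 = 654.59824
m₂^(3/2) = 58.64806^(1.5) = 449.13865
g1 = m₃ / m₂^(3/2) = 654.59824 / 449.13865 ≈ 1.4575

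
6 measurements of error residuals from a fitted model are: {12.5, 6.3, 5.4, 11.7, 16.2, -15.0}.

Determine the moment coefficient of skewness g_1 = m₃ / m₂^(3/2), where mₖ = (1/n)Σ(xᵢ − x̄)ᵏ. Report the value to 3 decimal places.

-1.282

x̄ = (12.5 + 6.3 + 5.4 + 11.7 + 16.2 - 15.0) / 6 = 6.1833
deviations (xᵢ − x̄): 6.3167, 0.1167, -0.7833, 5.5167, 10.0167, -21.1833
Σ(xᵢ − x̄)² = 620.0283 ⇒ m₂ = 620.0283/6 = 103.33806
Σ(xᵢ − x̄)³ = -8081.2156 ⇒ m₃ = -8081.2156/6 = -1346.86926
m₂^(3/2) = 103.33806^(1.5) = 1050.48639
g_1 = m₃ / m₂^(3/2) = -1346.86926 / 1050.48639 ≈ -1.282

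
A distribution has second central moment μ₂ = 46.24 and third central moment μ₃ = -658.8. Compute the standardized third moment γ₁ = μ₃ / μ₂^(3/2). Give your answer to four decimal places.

-2.0952

σ = √μ₂ = √46.24 = 6.80000
σ³ = μ₂^(3/2) = 314.43200
γ₁ = μ₃/σ³ = -658.8 / 314.43200 ≈ -2.0952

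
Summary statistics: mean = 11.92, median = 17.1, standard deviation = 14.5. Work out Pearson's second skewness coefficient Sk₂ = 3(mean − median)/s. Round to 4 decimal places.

Sk₂ = 3(11.92 − 17.1) / 14.5 = 3 × -5.1800 / 14.5
    = -15.5400 / 14.5 ≈ -1.0717

-1.0717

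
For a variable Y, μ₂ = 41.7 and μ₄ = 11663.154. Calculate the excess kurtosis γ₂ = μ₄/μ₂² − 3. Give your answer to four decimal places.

μ₂² = 41.7² = 1738.89000
μ₄/μ₂² = 11663.154 / 1738.89000 = 6.70724
γ₂ = 6.70724 − 3 ≈ 3.7072

3.7072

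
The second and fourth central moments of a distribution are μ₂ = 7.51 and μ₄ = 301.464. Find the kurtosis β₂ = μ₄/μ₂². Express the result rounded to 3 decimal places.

5.345

μ₂² = 7.51² = 56.40010
μ₄/μ₂² = 301.464 / 56.40010 = 5.34510
β₂ ≈ 5.345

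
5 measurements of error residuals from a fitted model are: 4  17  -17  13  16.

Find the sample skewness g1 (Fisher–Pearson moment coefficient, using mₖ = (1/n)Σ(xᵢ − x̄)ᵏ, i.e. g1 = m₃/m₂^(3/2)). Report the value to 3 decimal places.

x̄ = (4 + 17 - 17 + 13 + 16) / 5 = 6.6000
deviations (xᵢ − x̄): -2.6000, 10.4000, -23.6000, 6.4000, 9.4000
Σ(xᵢ − x̄)² = 801.2000 ⇒ m₂ = 801.2000/5 = 160.24000
Σ(xᵢ − x̄)³ = -10944.2400 ⇒ m₃ = -10944.2400/5 = -2188.84800
m₂^(3/2) = 160.24000^(1.5) = 2028.41309
g1 = m₃ / m₂^(3/2) = -2188.84800 / 2028.41309 ≈ -1.079

-1.079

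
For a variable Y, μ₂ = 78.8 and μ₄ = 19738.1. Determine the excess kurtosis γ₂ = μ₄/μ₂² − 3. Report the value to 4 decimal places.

0.1787

μ₂² = 78.8² = 6209.44000
μ₄/μ₂² = 19738.1 / 6209.44000 = 3.17872
γ₂ = 3.17872 − 3 ≈ 0.1787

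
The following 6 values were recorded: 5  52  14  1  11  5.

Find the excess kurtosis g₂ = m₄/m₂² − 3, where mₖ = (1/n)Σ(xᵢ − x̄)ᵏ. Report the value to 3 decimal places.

x̄ = 14.6667
Σ(xᵢ − x̄)² = 1781.3333 ⇒ m₂ = 296.88889
Σ(xᵢ − x̄)⁴ = 1995147.1111 ⇒ m₄ = 332524.51852
m₂² = 88143.01235
g₂ = m₄/m₂² − 3 = 3.77256 − 3 ≈ 0.773

0.773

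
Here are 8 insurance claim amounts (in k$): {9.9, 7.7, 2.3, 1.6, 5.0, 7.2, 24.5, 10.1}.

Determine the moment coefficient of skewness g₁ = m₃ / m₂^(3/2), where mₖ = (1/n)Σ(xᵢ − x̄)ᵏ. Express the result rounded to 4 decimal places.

x̄ = (9.9 + 7.7 + 2.3 + 1.6 + 5.0 + 7.2 + 24.5 + 10.1) / 8 = 8.5375
deviations (xᵢ − x̄): 1.3625, -0.8375, -6.2375, -6.9375, -3.5375, -1.3375, 15.9625, 1.5625
Σ(xᵢ − x̄)² = 361.1388 ⇒ m₂ = 361.1388/8 = 45.14234
Σ(xᵢ − x̄)³ = 3449.7905 ⇒ m₃ = 3449.7905/8 = 431.22381
m₂^(3/2) = 45.14234^(1.5) = 303.30262
g₁ = m₃ / m₂^(3/2) = 431.22381 / 303.30262 ≈ 1.4218

1.4218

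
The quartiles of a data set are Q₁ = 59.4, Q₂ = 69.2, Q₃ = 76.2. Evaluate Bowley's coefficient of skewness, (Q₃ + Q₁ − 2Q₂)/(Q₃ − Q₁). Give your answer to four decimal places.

-0.1667

numerator: Q₃ + Q₁ − 2Q₂ = 76.2 + 59.4 − 2×69.2 = -2.8000
denominator: Q₃ − Q₁ = 76.2 − 59.4 = 16.8000
Bowley skewness = -2.8000 / 16.8000 ≈ -0.1667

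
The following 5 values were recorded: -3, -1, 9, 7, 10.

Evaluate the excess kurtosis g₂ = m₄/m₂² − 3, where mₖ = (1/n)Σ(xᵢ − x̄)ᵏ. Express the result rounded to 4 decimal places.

x̄ = 4.4000
Σ(xᵢ − x̄)² = 143.2000 ⇒ m₂ = 28.64000
Σ(xᵢ − x̄)⁴ = 5325.8560 ⇒ m₄ = 1065.17120
m₂² = 820.24960
g₂ = m₄/m₂² − 3 = 1.29859 − 3 ≈ -1.7014

-1.7014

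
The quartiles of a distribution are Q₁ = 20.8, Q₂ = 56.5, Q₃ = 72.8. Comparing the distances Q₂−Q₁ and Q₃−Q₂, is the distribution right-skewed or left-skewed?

Q₂ − Q₁ = 35.7;  Q₃ − Q₂ = 16.3
Q₂ − Q₁ > Q₃ − Q₂ ⇒ the lower half is more spread out ⇒ left-skewed.

left-skewed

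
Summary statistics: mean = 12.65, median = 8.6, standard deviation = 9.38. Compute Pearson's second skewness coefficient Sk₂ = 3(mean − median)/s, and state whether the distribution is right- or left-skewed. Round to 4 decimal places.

1.2953, right-skewed

Sk₂ = 3(12.65 − 8.6) / 9.38 = 3 × 4.0500 / 9.38
    = 12.1500 / 9.38 ≈ 1.2953
Sk₂ > 0 ⇒ mean > median ⇒ right-skewed (positive skew).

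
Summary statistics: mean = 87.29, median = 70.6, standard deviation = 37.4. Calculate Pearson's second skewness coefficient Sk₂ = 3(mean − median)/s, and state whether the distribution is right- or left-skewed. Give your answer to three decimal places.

1.339, right-skewed

Sk₂ = 3(87.29 − 70.6) / 37.4 = 3 × 16.6900 / 37.4
    = 50.0700 / 37.4 ≈ 1.339
Sk₂ > 0 ⇒ mean > median ⇒ right-skewed (positive skew).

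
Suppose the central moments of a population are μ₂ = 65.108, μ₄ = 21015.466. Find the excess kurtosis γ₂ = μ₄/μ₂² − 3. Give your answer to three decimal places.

1.958

μ₂² = 65.108² = 4239.05166
μ₄/μ₂² = 21015.466 / 4239.05166 = 4.95759
γ₂ = 4.95759 − 3 ≈ 1.958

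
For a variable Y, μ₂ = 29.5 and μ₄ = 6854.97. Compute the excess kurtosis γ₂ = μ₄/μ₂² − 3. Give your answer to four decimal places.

4.8770

μ₂² = 29.5² = 870.25000
μ₄/μ₂² = 6854.97 / 870.25000 = 7.87701
γ₂ = 7.87701 − 3 ≈ 4.8770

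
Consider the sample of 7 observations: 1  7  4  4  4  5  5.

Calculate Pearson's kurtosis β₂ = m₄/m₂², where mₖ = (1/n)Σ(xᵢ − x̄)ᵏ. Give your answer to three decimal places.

3.178

x̄ = 4.2857
Σ(xᵢ − x̄)² = 19.4286 ⇒ m₂ = 2.77551
Σ(xᵢ − x̄)⁴ = 171.3703 ⇒ m₄ = 24.48147
m₂² = 7.70346
β₂ = m₄/m₂² = 24.48147 / 7.70346 ≈ 3.178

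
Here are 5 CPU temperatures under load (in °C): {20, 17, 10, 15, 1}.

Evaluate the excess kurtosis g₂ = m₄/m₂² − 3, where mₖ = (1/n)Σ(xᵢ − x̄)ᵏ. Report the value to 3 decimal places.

x̄ = 12.6000
Σ(xᵢ − x̄)² = 221.2000 ⇒ m₂ = 44.24000
Σ(xᵢ − x̄)⁴ = 21558.7360 ⇒ m₄ = 4311.74720
m₂² = 1957.17760
g₂ = m₄/m₂² − 3 = 2.20304 − 3 ≈ -0.797

-0.797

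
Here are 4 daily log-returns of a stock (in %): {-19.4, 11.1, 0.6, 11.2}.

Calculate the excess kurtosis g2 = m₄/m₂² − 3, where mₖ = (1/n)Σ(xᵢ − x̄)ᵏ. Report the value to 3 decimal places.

-1.024

x̄ = 0.8750
Σ(xᵢ − x̄)² = 622.3075 ⇒ m₂ = 155.57687
Σ(xᵢ − x̄)⁴ = 191278.7677 ⇒ m₄ = 47819.69191
m₂² = 24204.16403
g2 = m₄/m₂² − 3 = 1.97568 − 3 ≈ -1.024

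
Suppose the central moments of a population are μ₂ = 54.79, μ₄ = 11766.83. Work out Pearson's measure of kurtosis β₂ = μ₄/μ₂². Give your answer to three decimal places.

μ₂² = 54.79² = 3001.94410
μ₄/μ₂² = 11766.83 / 3001.94410 = 3.91974
β₂ ≈ 3.920

3.920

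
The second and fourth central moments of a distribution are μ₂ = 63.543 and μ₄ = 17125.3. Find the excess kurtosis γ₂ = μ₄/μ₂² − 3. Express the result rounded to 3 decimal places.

1.241

μ₂² = 63.543² = 4037.71285
μ₄/μ₂² = 17125.3 / 4037.71285 = 4.24134
γ₂ = 4.24134 − 3 ≈ 1.241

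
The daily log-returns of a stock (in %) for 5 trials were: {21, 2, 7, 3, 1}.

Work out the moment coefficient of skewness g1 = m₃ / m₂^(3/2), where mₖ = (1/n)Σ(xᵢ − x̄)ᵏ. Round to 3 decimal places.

x̄ = (21 + 2 + 7 + 3 + 1) / 5 = 6.8000
deviations (xᵢ − x̄): 14.2000, -4.8000, 0.2000, -3.8000, -5.8000
Σ(xᵢ − x̄)² = 272.8000 ⇒ m₂ = 272.8000/5 = 54.56000
Σ(xᵢ − x̄)³ = 2502.7200 ⇒ m₃ = 2502.7200/5 = 500.54400
m₂^(3/2) = 54.56000^(1.5) = 403.00603
g1 = m₃ / m₂^(3/2) = 500.54400 / 403.00603 ≈ 1.242

1.242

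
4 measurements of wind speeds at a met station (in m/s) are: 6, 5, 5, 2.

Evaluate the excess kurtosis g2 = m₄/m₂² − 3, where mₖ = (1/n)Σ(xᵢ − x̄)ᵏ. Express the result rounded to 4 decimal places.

x̄ = 4.5000
Σ(xᵢ − x̄)² = 9.0000 ⇒ m₂ = 2.25000
Σ(xᵢ − x̄)⁴ = 44.2500 ⇒ m₄ = 11.06250
m₂² = 5.06250
g2 = m₄/m₂² − 3 = 2.18519 − 3 ≈ -0.8148

-0.8148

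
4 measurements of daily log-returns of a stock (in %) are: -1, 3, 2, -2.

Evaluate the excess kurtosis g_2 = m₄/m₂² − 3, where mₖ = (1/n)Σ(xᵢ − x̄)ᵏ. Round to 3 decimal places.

-1.779

x̄ = 0.5000
Σ(xᵢ − x̄)² = 17.0000 ⇒ m₂ = 4.25000
Σ(xᵢ − x̄)⁴ = 88.2500 ⇒ m₄ = 22.06250
m₂² = 18.06250
g_2 = m₄/m₂² − 3 = 1.22145 − 3 ≈ -1.779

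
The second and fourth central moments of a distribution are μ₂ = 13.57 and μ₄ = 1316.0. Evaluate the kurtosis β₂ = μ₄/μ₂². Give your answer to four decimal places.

μ₂² = 13.57² = 184.14490
μ₄/μ₂² = 1316.0 / 184.14490 = 7.14655
β₂ ≈ 7.1465

7.1465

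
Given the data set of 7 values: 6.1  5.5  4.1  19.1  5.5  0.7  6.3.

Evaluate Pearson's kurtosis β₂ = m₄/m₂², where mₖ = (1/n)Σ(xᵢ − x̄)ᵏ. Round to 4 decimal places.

x̄ = 6.7571
Σ(xᵢ − x̄)² = 199.8971 ⇒ m₂ = 28.55673
Σ(xᵢ − x̄)⁴ = 24610.4971 ⇒ m₄ = 3515.78531
m₂² = 815.48710
β₂ = m₄/m₂² = 3515.78531 / 815.48710 ≈ 4.3113

4.3113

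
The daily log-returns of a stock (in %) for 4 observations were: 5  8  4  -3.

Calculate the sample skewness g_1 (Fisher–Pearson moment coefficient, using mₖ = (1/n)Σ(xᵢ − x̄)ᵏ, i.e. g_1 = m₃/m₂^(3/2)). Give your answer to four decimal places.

x̄ = (5 + 8 + 4 - 3) / 4 = 3.5000
deviations (xᵢ − x̄): 1.5000, 4.5000, 0.5000, -6.5000
Σ(xᵢ − x̄)² = 65.0000 ⇒ m₂ = 65.0000/4 = 16.25000
Σ(xᵢ − x̄)³ = -180.0000 ⇒ m₃ = -180.0000/4 = -45.00000
m₂^(3/2) = 16.25000^(1.5) = 65.50584
g_1 = m₃ / m₂^(3/2) = -45.00000 / 65.50584 ≈ -0.6870

-0.6870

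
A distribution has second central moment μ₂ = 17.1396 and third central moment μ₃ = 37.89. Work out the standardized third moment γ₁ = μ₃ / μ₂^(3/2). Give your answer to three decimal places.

σ = √μ₂ = √17.1396 = 4.14000
σ³ = μ₂^(3/2) = 70.95794
γ₁ = μ₃/σ³ = 37.89 / 70.95794 ≈ 0.534

0.534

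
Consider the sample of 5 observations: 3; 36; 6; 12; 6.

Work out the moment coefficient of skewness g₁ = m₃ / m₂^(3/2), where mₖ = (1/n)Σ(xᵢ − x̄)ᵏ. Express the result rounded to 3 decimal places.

x̄ = (3 + 36 + 6 + 12 + 6) / 5 = 12.6000
deviations (xᵢ − x̄): -9.6000, 23.4000, -6.6000, -0.6000, -6.6000
Σ(xᵢ − x̄)² = 727.2000 ⇒ m₂ = 727.2000/5 = 145.44000
Σ(xᵢ − x̄)³ = 11352.9600 ⇒ m₃ = 11352.9600/5 = 2270.59200
m₂^(3/2) = 145.44000^(1.5) = 1753.98469
g₁ = m₃ / m₂^(3/2) = 2270.59200 / 1753.98469 ≈ 1.295

1.295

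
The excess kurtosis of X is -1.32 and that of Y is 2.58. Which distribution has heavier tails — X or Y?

Y

Higher excess kurtosis ⇒ heavier tails relative to the normal distribution.
-1.32 vs 2.58: the larger is 2.58, so Y has heavier tails. (Y is leptokurtic — heavier-than-normal tails; the other is platykurtic.)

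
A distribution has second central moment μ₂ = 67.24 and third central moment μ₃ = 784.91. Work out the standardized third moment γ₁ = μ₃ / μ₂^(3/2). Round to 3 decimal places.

σ = √μ₂ = √67.24 = 8.20000
σ³ = μ₂^(3/2) = 551.36800
γ₁ = μ₃/σ³ = 784.91 / 551.36800 ≈ 1.424

1.424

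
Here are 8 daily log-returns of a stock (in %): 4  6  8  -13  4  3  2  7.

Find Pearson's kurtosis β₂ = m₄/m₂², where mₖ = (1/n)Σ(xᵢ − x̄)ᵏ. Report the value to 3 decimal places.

x̄ = 2.6250
Σ(xᵢ − x̄)² = 307.8750 ⇒ m₂ = 38.48438
Σ(xᵢ − x̄)⁴ = 60942.7441 ⇒ m₄ = 7617.84302
m₂² = 1481.04712
β₂ = m₄/m₂² = 7617.84302 / 1481.04712 ≈ 5.144

5.144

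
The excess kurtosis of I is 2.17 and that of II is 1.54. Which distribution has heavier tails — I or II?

I

Higher excess kurtosis ⇒ heavier tails relative to the normal distribution.
2.17 vs 1.54: the larger is 2.17, so I has heavier tails.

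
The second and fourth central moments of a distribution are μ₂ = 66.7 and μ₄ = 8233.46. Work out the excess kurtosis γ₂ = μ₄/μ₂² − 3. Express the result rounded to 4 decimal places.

μ₂² = 66.7² = 4448.89000
μ₄/μ₂² = 8233.46 / 4448.89000 = 1.85068
γ₂ = 1.85068 − 3 ≈ -1.1493

-1.1493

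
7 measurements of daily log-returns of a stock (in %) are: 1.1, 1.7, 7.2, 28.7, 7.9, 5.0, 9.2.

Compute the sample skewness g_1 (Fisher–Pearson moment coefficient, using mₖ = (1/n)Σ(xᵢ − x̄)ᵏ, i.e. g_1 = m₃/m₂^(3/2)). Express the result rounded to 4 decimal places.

1.5869

x̄ = (1.1 + 1.7 + 7.2 + 28.7 + 7.9 + 5.0 + 9.2) / 7 = 8.6857
deviations (xᵢ − x̄): -7.5857, -6.9857, -1.4857, 20.0143, -0.7857, -3.6857, 0.5143
Σ(xᵢ − x̄)² = 523.5886 ⇒ m₂ = 523.5886/7 = 74.79837
Σ(xᵢ − x̄)³ = 7186.0485 ⇒ m₃ = 7186.0485/7 = 1026.57836
m₂^(3/2) = 74.79837^(1.5) = 646.90153
g_1 = m₃ / m₂^(3/2) = 1026.57836 / 646.90153 ≈ 1.5869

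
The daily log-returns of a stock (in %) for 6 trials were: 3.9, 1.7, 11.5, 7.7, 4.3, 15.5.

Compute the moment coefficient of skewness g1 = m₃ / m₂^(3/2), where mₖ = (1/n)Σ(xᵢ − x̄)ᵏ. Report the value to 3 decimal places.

0.503

x̄ = (3.9 + 1.7 + 11.5 + 7.7 + 4.3 + 15.5) / 6 = 7.4333
deviations (xᵢ − x̄): -3.5333, -5.7333, 4.0667, 0.2667, -3.1333, 8.0667
Σ(xᵢ − x̄)² = 136.8533 ⇒ m₂ = 136.8533/6 = 22.80889
Σ(xᵢ − x̄)³ = 328.8444 ⇒ m₃ = 328.8444/6 = 54.80741
m₂^(3/2) = 22.80889^(1.5) = 108.93218
g1 = m₃ / m₂^(3/2) = 54.80741 / 108.93218 ≈ 0.503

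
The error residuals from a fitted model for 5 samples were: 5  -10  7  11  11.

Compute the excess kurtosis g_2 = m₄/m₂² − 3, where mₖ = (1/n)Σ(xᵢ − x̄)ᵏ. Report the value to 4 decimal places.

x̄ = 4.8000
Σ(xᵢ − x̄)² = 300.8000 ⇒ m₂ = 60.16000
Σ(xᵢ − x̄)⁴ = 50957.2160 ⇒ m₄ = 10191.44320
m₂² = 3619.22560
g_2 = m₄/m₂² − 3 = 2.81592 − 3 ≈ -0.1841

-0.1841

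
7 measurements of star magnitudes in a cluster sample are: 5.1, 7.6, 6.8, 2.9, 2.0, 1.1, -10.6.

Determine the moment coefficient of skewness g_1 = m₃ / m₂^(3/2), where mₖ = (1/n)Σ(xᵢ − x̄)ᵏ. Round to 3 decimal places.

-1.395

x̄ = (5.1 + 7.6 + 6.8 + 2.9 + 2.0 + 1.1 - 10.6) / 7 = 2.1286
deviations (xᵢ − x̄): 2.9714, 5.4714, 4.6714, 0.7714, -0.1286, -1.0286, -12.7286
Σ(xᵢ − x̄)² = 224.2743 ⇒ m₂ = 224.2743/7 = 32.03918
Σ(xᵢ − x̄)³ = -1770.8977 ⇒ m₃ = -1770.8977/7 = -252.98538
m₂^(3/2) = 32.03918^(1.5) = 181.35192
g_1 = m₃ / m₂^(3/2) = -252.98538 / 181.35192 ≈ -1.395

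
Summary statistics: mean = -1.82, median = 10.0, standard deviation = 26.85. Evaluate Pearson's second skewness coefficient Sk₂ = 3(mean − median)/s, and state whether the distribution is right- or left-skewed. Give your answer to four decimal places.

-1.3207, left-skewed

Sk₂ = 3(-1.82 − 10.0) / 26.85 = 3 × -11.8200 / 26.85
    = -35.4600 / 26.85 ≈ -1.3207
Sk₂ < 0 ⇒ mean < median ⇒ left-skewed (negative skew).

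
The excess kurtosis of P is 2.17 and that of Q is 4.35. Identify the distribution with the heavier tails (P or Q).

Higher excess kurtosis ⇒ heavier tails relative to the normal distribution.
2.17 vs 4.35: the larger is 4.35, so Q has heavier tails.

Q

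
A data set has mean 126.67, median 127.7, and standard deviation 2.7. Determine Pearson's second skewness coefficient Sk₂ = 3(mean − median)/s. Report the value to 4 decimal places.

-1.1444

Sk₂ = 3(126.67 − 127.7) / 2.7 = 3 × -1.0300 / 2.7
    = -3.0900 / 2.7 ≈ -1.1444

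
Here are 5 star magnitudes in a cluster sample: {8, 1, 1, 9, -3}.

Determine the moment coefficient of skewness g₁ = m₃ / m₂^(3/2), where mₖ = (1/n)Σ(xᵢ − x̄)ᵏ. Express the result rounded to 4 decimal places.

0.0960

x̄ = (8 + 1 + 1 + 9 - 3) / 5 = 3.2000
deviations (xᵢ − x̄): 4.8000, -2.2000, -2.2000, 5.8000, -6.2000
Σ(xᵢ − x̄)² = 104.8000 ⇒ m₂ = 104.8000/5 = 20.96000
Σ(xᵢ − x̄)³ = 46.0800 ⇒ m₃ = 46.0800/5 = 9.21600
m₂^(3/2) = 20.96000^(1.5) = 95.95927
g₁ = m₃ / m₂^(3/2) = 9.21600 / 95.95927 ≈ 0.0960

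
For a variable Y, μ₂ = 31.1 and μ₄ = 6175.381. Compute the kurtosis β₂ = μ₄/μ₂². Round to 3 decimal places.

μ₂² = 31.1² = 967.21000
μ₄/μ₂² = 6175.381 / 967.21000 = 6.38474
β₂ ≈ 6.385

6.385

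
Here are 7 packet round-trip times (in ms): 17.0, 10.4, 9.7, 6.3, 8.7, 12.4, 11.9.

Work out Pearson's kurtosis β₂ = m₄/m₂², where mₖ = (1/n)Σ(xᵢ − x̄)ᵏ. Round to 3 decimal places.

x̄ = 10.9143
Σ(xᵢ − x̄)² = 68.1486 ⇒ m₂ = 9.73551
Σ(xᵢ − x̄)⁴ = 1857.0934 ⇒ m₄ = 265.29906
m₂² = 94.78016
β₂ = m₄/m₂² = 265.29906 / 94.78016 ≈ 2.799

2.799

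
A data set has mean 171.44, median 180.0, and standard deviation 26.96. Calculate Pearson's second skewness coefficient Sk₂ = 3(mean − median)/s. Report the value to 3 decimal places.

-0.953

Sk₂ = 3(171.44 − 180.0) / 26.96 = 3 × -8.5600 / 26.96
    = -25.6800 / 26.96 ≈ -0.953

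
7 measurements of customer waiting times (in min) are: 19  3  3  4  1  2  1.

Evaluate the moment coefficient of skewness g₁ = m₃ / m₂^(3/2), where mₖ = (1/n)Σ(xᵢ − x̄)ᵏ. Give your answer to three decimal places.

x̄ = (19 + 3 + 3 + 4 + 1 + 2 + 1) / 7 = 4.7143
deviations (xᵢ − x̄): 14.2857, -1.7143, -1.7143, -0.7143, -3.7143, -2.7143, -3.7143
Σ(xᵢ − x̄)² = 245.4286 ⇒ m₂ = 245.4286/7 = 35.06122
Σ(xᵢ − x̄)³ = 2782.5306 ⇒ m₃ = 2782.5306/7 = 397.50437
m₂^(3/2) = 35.06122^(1.5) = 207.60634
g₁ = m₃ / m₂^(3/2) = 397.50437 / 207.60634 ≈ 1.915

1.915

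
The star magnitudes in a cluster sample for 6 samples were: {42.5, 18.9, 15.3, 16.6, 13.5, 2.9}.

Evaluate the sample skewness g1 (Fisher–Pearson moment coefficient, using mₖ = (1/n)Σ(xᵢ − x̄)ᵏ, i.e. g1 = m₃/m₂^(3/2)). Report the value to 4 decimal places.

x̄ = (42.5 + 18.9 + 15.3 + 16.6 + 13.5 + 2.9) / 6 = 18.2833
deviations (xᵢ − x̄): 24.2167, 0.6167, -2.9833, -1.6833, -4.7833, -15.3833
Σ(xᵢ − x̄)² = 858.0883 ⇒ m₂ = 858.0883/6 = 143.01472
Σ(xᵢ − x̄)³ = 10420.8394 ⇒ m₃ = 10420.8394/6 = 1736.80657
m₂^(3/2) = 143.01472^(1.5) = 1710.29537
g1 = m₃ / m₂^(3/2) = 1736.80657 / 1710.29537 ≈ 1.0155

1.0155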